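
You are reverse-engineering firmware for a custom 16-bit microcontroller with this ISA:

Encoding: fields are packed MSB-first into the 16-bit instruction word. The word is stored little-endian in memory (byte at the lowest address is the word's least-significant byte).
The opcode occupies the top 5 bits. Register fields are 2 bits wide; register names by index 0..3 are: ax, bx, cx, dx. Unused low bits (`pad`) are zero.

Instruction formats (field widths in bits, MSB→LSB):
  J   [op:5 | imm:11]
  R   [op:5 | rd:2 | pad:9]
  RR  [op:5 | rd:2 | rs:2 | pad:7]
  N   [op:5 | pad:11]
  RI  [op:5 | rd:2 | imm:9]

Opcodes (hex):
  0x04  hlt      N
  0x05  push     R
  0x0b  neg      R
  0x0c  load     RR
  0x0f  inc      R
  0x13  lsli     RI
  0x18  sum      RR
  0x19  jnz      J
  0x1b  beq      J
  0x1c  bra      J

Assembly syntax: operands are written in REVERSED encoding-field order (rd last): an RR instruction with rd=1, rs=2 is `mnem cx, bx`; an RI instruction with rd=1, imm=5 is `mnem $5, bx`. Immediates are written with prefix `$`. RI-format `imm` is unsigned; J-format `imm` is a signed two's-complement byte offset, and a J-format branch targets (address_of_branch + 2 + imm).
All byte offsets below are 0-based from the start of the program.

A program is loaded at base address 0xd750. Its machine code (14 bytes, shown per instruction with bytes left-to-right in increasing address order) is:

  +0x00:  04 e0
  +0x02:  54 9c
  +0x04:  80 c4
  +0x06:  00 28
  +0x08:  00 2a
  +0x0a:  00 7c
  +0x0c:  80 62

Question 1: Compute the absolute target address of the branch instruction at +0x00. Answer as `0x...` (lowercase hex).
off 0x00: read 04 e0 as little → 0xe004
  top 5b → 0x1c → bra [J]
  [10:0] imm=4 = $4
  target = base 0xd750 + off 0x00 + 2 + imm 4 = 0xd756

0xd756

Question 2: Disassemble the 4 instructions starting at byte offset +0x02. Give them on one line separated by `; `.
off 0x02: read 54 9c as little → 0x9c54
  top 5b → 0x13 → lsli [RI]
  rd@[10:9]=0x2 ⇒ cx
  imm@[8:0]=0x54 ⇒ $84
off 0x04: read 80 c4 as little → 0xc480
  top 5b → 0x18 → sum [RR]
  rd@[10:9]=0x2 ⇒ cx
  rs@[8:7]=0x1 ⇒ bx
off 0x06: read 00 28 as little → 0x2800
  top 5b → 0x5 → push [R]
  rd@[10:9]=0x0 ⇒ ax
off 0x08: read 00 2a as little → 0x2a00
  top 5b → 0x5 → push [R]
  rd@[10:9]=0x1 ⇒ bx

lsli $84, cx; sum bx, cx; push ax; push bx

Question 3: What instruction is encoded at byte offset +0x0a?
inc cx

[0a] 00 7c → 0x7c00
  op=0x7c00>>11=0xf ⇒ inc (R)
  rd@[10:9]=0x2 ⇒ cx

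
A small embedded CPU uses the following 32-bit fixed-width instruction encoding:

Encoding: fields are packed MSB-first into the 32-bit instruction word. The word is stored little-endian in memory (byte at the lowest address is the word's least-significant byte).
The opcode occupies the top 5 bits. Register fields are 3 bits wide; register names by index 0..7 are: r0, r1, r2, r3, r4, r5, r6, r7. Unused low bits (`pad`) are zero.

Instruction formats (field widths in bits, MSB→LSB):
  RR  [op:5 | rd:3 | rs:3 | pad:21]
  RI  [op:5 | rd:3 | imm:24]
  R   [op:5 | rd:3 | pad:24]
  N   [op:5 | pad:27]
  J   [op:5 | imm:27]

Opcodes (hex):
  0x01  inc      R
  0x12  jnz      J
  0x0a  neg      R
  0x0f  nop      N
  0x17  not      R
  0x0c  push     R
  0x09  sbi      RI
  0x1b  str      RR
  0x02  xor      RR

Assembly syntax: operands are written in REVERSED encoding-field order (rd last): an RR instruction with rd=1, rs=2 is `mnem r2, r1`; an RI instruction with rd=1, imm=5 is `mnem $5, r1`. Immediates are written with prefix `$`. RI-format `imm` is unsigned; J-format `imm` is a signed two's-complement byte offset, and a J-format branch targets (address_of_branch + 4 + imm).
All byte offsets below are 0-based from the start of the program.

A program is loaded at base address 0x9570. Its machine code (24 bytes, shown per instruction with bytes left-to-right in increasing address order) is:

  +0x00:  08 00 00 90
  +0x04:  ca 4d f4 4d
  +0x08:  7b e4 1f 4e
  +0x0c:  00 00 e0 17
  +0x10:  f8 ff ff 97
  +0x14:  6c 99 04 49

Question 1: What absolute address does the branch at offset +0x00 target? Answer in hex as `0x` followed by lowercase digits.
0x957c

@+00  little-endian(08 00 00 90) = 0x90000008
  top 5b → 0x12 → jnz [J]
  imm: (w>>0)&0x7ffffff=0x8 → $8
  target = base 0x9570 + off 0x00 + 4 + imm 8 = 0x957c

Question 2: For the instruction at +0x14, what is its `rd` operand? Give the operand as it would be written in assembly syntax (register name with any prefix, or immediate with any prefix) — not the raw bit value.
r1

[14] 6c 99 04 49 → 0x4904996c
  top 5b → 0x9 → sbi [RI]
  rd@[26:24]=0x1 ⇒ r1
  imm@[23:0]=0x4996c ⇒ $301420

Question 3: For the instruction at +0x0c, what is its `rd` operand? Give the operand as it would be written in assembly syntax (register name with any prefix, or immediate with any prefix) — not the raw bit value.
@+0c  little-endian(00 00 e0 17) = 0x17e00000
  top 5b → 0x2 → xor [RR]
  rd: (w>>24)&0x7=0x7 → r7
  rs: (w>>21)&0x7=0x7 → r7

r7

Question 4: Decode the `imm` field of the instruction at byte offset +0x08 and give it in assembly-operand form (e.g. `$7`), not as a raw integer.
[08] 7b e4 1f 4e → 0x4e1fe47b
  top 5b → 0x9 → sbi [RI]
  rd@[26:24]=0x6 ⇒ r6
  imm@[23:0]=0x1fe47b ⇒ $2090107

$2090107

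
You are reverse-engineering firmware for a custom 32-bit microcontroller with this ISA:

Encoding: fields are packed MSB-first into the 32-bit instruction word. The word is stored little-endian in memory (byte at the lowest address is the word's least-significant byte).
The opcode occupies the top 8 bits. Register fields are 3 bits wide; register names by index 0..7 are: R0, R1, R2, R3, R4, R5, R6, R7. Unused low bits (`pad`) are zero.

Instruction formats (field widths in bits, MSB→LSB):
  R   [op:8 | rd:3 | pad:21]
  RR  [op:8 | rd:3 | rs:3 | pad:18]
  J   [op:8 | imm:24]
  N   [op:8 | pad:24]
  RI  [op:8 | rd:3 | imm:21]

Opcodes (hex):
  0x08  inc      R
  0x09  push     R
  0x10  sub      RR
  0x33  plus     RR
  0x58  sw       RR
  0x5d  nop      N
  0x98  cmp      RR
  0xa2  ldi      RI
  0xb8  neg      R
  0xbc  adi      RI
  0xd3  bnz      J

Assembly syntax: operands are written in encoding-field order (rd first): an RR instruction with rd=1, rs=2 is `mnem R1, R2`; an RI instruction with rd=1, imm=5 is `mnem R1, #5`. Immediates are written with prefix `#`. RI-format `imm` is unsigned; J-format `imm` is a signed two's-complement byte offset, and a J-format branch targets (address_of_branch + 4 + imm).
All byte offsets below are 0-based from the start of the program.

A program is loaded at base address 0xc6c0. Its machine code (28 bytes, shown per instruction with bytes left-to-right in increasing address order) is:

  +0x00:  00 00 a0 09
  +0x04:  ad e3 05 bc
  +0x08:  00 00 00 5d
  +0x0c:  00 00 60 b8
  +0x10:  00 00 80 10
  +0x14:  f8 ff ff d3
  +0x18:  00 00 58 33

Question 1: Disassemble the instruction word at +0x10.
sub R4, R0

@+10  little-endian(00 00 80 10) = 0x10800000
  opcode bits[31:24]=0x10: sub/RR
  [23:21] rd=4 = R4
  [20:18] rs=0 = R0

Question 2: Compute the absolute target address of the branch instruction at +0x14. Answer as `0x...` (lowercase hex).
0xc6d0

+0x14: f8 ff ff d3 ⇒ word 0xd3fffff8 (little)
  op=0xd3fffff8>>24=0xd3 ⇒ bnz (J)
  imm: (w>>0)&0xffffff=0xfffff8 (s24→-8) → #-8
  target = base 0xc6c0 + off 0x14 + 4 + imm -8 = 0xc6d0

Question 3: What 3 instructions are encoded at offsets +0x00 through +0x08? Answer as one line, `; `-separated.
push R5; adi R0, #385965; nop

off 0x00: read 00 00 a0 09 as little → 0x09a00000
  top 8b → 0x9 → push [R]
  rd: (w>>21)&0x7=0x5 → R5
off 0x04: read ad e3 05 bc as little → 0xbc05e3ad
  top 8b → 0xbc → adi [RI]
  rd: (w>>21)&0x7=0x0 → R0
  imm: (w>>0)&0x1fffff=0x5e3ad → #385965
off 0x08: read 00 00 00 5d as little → 0x5d000000
  top 8b → 0x5d → nop [N]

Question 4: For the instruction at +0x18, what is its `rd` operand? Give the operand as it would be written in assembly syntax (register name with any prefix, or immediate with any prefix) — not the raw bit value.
R2

@+18  little-endian(00 00 58 33) = 0x33580000
  op=0x33580000>>24=0x33 ⇒ plus (RR)
  rd@[23:21]=0x2 ⇒ R2
  rs@[20:18]=0x6 ⇒ R6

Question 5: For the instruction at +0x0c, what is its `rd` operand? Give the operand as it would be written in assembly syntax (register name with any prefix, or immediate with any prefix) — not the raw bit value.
[0c] 00 00 60 b8 → 0xb8600000
  op=0xb8600000>>24=0xb8 ⇒ neg (R)
  rd: (w>>21)&0x7=0x3 → R3

R3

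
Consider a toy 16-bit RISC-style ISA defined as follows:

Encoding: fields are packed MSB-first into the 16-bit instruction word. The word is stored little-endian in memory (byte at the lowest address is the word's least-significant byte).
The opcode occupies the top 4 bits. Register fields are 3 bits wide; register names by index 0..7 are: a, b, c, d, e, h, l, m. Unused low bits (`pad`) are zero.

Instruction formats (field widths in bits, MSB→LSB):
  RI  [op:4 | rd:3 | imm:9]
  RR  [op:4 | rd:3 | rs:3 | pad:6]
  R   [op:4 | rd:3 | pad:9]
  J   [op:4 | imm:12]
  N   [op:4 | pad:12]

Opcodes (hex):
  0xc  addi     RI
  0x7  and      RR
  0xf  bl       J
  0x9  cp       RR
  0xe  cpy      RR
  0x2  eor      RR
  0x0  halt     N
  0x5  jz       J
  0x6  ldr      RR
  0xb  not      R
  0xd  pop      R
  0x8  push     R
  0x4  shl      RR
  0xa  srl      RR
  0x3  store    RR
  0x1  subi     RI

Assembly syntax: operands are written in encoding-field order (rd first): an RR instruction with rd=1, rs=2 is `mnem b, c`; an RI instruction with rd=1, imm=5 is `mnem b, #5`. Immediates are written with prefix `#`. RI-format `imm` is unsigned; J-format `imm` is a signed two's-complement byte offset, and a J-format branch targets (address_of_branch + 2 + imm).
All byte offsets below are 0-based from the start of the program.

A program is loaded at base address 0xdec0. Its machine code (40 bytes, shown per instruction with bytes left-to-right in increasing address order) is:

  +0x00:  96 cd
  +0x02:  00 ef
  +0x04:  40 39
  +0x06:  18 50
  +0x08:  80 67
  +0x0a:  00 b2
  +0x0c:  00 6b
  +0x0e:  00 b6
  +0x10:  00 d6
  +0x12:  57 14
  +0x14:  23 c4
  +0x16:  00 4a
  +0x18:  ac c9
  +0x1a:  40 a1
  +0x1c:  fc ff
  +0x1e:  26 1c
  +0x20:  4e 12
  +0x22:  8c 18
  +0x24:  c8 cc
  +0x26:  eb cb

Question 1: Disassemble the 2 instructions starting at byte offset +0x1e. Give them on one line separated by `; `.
subi l, #38; subi b, #78

off 0x1e: read 26 1c as little → 0x1c26
  top 4b → 0x1 → subi [RI]
  rd: (w>>9)&0x7=0x6 → l
  imm: (w>>0)&0x1ff=0x26 → #38
off 0x20: read 4e 12 as little → 0x124e
  top 4b → 0x1 → subi [RI]
  rd: (w>>9)&0x7=0x1 → b
  imm: (w>>0)&0x1ff=0x4e → #78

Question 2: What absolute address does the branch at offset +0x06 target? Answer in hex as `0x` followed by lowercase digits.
+0x06: 18 50 ⇒ word 0x5018 (little)
  top 4b → 0x5 → jz [J]
  imm: (w>>0)&0xfff=0x18 → #24
  target = base 0xdec0 + off 0x06 + 2 + imm 24 = 0xdee0

0xdee0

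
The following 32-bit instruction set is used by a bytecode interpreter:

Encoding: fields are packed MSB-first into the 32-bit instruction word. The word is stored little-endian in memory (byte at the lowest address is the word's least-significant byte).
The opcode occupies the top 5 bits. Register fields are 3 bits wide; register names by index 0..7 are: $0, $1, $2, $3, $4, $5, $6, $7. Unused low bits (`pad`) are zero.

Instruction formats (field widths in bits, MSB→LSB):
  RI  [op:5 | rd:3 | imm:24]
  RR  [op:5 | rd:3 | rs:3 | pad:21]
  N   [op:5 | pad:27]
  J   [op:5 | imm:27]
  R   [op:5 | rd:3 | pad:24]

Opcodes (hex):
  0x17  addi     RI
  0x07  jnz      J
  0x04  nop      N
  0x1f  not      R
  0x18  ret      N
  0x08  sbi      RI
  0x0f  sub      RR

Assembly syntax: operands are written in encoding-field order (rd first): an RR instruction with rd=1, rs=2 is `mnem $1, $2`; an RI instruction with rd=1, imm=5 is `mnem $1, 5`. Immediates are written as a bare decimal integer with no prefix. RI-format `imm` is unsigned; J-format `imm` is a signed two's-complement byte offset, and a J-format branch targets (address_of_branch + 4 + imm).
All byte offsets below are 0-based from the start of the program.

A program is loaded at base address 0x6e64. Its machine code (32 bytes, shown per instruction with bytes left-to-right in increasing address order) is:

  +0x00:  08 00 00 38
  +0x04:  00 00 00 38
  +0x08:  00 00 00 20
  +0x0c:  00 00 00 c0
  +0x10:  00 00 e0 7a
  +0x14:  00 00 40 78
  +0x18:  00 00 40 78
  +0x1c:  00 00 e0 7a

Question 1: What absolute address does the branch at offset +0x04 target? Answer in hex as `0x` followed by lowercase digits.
+0x04: 00 00 00 38 ⇒ word 0x38000000 (little)
  op=0x38000000>>27=0x7 ⇒ jnz (J)
  imm: (w>>0)&0x7ffffff=0x0 → 0
  target = base 0x6e64 + off 0x04 + 4 + imm 0 = 0x6e6c

0x6e6c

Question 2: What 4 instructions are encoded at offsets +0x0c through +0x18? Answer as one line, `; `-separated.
ret; sub $2, $7; sub $0, $2; sub $0, $2

+0x0c: 00 00 00 c0 ⇒ word 0xc0000000 (little)
  op=0xc0000000>>27=0x18 ⇒ ret (N)
+0x10: 00 00 e0 7a ⇒ word 0x7ae00000 (little)
  op=0x7ae00000>>27=0xf ⇒ sub (RR)
  [26:24] rd=2 = $2
  [23:21] rs=7 = $7
+0x14: 00 00 40 78 ⇒ word 0x78400000 (little)
  op=0x78400000>>27=0xf ⇒ sub (RR)
  [26:24] rd=0 = $0
  [23:21] rs=2 = $2
+0x18: 00 00 40 78 ⇒ word 0x78400000 (little)
  op=0x78400000>>27=0xf ⇒ sub (RR)
  [26:24] rd=0 = $0
  [23:21] rs=2 = $2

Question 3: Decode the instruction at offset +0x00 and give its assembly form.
[00] 08 00 00 38 → 0x38000008
  op=0x38000008>>27=0x7 ⇒ jnz (J)
  imm: (w>>0)&0x7ffffff=0x8 → 8

jnz 8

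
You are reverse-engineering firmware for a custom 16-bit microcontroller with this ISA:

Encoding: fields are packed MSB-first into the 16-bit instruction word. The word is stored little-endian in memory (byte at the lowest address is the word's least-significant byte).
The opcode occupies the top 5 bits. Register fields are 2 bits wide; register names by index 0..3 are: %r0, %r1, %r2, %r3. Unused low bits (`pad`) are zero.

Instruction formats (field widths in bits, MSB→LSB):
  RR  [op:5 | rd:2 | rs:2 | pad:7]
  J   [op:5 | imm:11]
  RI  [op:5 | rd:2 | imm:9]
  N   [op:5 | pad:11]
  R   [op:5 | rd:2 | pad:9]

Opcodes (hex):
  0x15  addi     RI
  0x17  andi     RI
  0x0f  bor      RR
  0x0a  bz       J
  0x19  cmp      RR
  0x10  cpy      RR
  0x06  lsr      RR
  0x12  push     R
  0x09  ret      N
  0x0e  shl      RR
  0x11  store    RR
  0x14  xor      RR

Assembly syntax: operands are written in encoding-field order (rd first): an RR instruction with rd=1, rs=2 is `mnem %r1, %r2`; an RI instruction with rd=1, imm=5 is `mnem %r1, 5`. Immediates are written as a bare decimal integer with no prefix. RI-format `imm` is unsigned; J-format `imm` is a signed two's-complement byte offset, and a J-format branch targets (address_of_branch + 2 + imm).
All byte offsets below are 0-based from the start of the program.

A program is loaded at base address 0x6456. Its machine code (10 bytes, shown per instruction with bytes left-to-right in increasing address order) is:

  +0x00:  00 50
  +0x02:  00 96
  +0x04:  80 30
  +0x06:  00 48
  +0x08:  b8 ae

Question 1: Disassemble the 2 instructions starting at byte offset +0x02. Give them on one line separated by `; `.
off 0x02: read 00 96 as little → 0x9600
  opcode bits[15:11]=0x12: push/R
  rd@[10:9]=0x3 ⇒ %r3
off 0x04: read 80 30 as little → 0x3080
  opcode bits[15:11]=0x6: lsr/RR
  rd@[10:9]=0x0 ⇒ %r0
  rs@[8:7]=0x1 ⇒ %r1

push %r3; lsr %r0, %r1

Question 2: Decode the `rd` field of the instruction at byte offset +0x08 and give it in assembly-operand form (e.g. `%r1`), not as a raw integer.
%r3

off 0x08: read b8 ae as little → 0xaeb8
  op=0xaeb8>>11=0x15 ⇒ addi (RI)
  rd: (w>>9)&0x3=0x3 → %r3
  imm: (w>>0)&0x1ff=0xb8 → 184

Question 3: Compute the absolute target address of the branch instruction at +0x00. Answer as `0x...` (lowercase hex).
0x6458

+0x00: 00 50 ⇒ word 0x5000 (little)
  op=0x5000>>11=0xa ⇒ bz (J)
  [10:0] imm=0 = 0
  target = base 0x6456 + off 0x00 + 2 + imm 0 = 0x6458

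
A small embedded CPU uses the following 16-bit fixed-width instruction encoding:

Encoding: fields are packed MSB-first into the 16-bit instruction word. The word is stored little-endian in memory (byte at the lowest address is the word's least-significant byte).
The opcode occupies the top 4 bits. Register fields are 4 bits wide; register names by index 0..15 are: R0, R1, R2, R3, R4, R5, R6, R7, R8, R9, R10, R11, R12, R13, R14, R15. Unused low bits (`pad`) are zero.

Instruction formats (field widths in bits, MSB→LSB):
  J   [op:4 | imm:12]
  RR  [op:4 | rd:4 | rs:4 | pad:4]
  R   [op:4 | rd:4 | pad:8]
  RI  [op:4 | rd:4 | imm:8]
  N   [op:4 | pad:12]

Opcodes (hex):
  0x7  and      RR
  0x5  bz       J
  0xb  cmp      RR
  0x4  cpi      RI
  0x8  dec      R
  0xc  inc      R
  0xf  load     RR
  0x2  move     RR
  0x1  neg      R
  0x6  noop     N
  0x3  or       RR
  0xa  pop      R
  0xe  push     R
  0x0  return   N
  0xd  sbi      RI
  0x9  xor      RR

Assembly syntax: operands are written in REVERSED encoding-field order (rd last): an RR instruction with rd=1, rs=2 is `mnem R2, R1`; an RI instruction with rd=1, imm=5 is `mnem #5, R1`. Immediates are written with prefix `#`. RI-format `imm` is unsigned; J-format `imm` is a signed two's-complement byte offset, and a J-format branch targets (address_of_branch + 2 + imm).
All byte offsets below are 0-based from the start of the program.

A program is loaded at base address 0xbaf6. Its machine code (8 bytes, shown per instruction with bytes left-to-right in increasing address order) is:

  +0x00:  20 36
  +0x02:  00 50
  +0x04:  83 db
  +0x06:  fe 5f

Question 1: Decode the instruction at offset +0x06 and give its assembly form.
bz #-2

[06] fe 5f → 0x5ffe
  op=0x5ffe>>12=0x5 ⇒ bz (J)
  imm: (w>>0)&0xfff=0xffe (s12→-2) → #-2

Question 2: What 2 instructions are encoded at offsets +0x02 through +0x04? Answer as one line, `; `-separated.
+0x02: 00 50 ⇒ word 0x5000 (little)
  op=0x5000>>12=0x5 ⇒ bz (J)
  imm: (w>>0)&0xfff=0x0 → #0
+0x04: 83 db ⇒ word 0xdb83 (little)
  op=0xdb83>>12=0xd ⇒ sbi (RI)
  rd: (w>>8)&0xf=0xb → R11
  imm: (w>>0)&0xff=0x83 → #131

bz #0; sbi #131, R11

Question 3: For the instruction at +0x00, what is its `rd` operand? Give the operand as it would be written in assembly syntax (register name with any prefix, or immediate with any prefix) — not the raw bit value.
off 0x00: read 20 36 as little → 0x3620
  opcode bits[15:12]=0x3: or/RR
  rd@[11:8]=0x6 ⇒ R6
  rs@[7:4]=0x2 ⇒ R2

R6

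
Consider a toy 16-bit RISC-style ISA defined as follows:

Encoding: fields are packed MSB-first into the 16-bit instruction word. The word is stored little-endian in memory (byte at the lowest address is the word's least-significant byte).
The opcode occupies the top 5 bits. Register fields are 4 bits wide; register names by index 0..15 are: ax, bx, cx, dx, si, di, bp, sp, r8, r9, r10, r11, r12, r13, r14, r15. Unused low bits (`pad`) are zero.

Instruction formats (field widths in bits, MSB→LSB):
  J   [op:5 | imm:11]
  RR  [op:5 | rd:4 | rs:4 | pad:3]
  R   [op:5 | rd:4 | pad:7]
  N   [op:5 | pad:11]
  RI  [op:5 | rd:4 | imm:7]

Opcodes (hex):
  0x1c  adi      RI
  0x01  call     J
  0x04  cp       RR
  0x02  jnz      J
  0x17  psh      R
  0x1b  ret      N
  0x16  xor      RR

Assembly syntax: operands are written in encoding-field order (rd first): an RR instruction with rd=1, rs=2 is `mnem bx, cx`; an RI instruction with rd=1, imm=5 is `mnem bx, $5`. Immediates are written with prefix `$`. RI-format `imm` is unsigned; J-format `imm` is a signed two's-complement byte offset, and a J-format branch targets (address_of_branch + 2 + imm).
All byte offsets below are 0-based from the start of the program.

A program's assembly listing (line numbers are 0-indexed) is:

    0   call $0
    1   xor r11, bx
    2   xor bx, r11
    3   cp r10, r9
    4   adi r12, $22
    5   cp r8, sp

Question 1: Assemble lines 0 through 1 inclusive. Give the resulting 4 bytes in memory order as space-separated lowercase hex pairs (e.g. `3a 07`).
00 08 88 b5

line 0 (call): pack op=0x1:5|imm=0:11 = 0x0800; little→ 00 08
line 1 (xor): pack op=0x16:5|rd=11:4|rs=1:4|pad=0:3 = 0xb588; little→ 88 b5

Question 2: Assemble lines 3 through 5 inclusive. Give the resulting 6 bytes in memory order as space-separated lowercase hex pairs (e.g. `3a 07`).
48 25 16 e6 38 24

L3: cp op=0x4:5|rd=10:4|rs=9:4|pad=0:3 ⇒ 0x2548 ⇒ little 48 25
L4: adi op=0x1c:5|rd=12:4|imm=22:7 ⇒ 0xe616 ⇒ little 16 e6
L5: cp op=0x4:5|rd=8:4|rs=7:4|pad=0:3 ⇒ 0x2438 ⇒ little 38 24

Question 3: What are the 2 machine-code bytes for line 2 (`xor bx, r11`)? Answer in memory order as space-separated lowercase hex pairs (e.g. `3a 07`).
line 2 (xor): pack op=0x16:5|rd=1:4|rs=11:4|pad=0:3 = 0xb0d8; little→ d8 b0

d8 b0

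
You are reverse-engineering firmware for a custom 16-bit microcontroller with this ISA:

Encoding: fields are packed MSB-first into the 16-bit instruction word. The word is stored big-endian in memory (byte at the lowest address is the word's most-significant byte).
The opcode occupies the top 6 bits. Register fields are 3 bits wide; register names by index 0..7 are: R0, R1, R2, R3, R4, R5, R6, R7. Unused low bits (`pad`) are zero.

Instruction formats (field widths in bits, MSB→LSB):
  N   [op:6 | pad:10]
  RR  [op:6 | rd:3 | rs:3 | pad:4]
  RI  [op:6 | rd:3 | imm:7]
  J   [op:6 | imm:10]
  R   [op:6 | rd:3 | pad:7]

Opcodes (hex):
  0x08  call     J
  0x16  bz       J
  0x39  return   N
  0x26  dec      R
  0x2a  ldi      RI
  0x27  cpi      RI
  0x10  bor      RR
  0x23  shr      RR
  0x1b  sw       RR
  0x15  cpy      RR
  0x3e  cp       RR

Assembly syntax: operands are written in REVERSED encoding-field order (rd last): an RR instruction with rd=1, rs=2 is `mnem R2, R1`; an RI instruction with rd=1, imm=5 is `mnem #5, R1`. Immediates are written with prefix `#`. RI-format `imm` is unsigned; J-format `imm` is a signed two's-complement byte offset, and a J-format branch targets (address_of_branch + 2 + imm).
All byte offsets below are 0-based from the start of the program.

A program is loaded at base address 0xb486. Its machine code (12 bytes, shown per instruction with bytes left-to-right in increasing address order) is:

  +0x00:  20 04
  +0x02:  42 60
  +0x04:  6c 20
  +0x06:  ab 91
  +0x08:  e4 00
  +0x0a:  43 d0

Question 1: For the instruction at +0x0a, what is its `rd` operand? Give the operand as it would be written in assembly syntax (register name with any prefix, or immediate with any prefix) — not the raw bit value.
R7

+0x0a: 43 d0 ⇒ word 0x43d0 (big)
  opcode bits[15:10]=0x10: bor/RR
  rd: (w>>7)&0x7=0x7 → R7
  rs: (w>>4)&0x7=0x5 → R5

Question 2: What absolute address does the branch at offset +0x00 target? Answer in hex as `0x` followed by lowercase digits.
0xb48c

@+00  big-endian(20 04) = 0x2004
  top 6b → 0x8 → call [J]
  imm@[9:0]=0x4 ⇒ #4
  target = base 0xb486 + off 0x00 + 2 + imm 4 = 0xb48c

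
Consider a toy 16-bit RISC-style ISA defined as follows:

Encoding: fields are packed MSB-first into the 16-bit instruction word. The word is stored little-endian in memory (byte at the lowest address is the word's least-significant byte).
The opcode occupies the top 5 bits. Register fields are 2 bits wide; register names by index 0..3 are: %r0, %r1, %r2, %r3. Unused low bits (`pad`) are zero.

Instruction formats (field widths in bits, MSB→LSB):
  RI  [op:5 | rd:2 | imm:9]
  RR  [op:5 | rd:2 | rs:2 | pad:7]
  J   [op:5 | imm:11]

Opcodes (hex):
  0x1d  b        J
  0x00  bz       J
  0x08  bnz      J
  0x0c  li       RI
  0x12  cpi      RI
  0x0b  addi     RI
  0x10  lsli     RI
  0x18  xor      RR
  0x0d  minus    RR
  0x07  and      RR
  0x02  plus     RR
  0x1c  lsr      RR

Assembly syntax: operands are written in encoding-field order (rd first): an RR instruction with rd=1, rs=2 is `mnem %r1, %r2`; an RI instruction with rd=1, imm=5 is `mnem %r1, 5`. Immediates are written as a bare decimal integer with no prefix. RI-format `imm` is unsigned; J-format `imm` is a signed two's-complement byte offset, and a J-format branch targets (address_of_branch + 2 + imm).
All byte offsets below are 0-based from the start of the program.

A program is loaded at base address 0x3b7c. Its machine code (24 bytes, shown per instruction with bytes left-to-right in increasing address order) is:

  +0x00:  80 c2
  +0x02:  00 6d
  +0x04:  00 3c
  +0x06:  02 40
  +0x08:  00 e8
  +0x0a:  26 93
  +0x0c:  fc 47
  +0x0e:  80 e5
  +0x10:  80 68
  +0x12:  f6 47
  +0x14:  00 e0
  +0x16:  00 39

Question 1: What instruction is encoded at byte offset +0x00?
@+00  little-endian(80 c2) = 0xc280
  op=0xc280>>11=0x18 ⇒ xor (RR)
  rd@[10:9]=0x1 ⇒ %r1
  rs@[8:7]=0x1 ⇒ %r1

xor %r1, %r1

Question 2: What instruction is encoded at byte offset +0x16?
@+16  little-endian(00 39) = 0x3900
  op=0x3900>>11=0x7 ⇒ and (RR)
  rd: (w>>9)&0x3=0x0 → %r0
  rs: (w>>7)&0x3=0x2 → %r2

and %r0, %r2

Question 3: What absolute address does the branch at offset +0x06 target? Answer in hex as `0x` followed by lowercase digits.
@+06  little-endian(02 40) = 0x4002
  op=0x4002>>11=0x8 ⇒ bnz (J)
  imm: (w>>0)&0x7ff=0x2 → 2
  target = base 0x3b7c + off 0x06 + 2 + imm 2 = 0x3b86

0x3b86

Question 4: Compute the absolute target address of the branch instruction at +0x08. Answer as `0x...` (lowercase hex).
0x3b86

+0x08: 00 e8 ⇒ word 0xe800 (little)
  op=0xe800>>11=0x1d ⇒ b (J)
  [10:0] imm=0 = 0
  target = base 0x3b7c + off 0x08 + 2 + imm 0 = 0x3b86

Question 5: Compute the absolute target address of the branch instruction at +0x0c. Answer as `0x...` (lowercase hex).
0x3b86

@+0c  little-endian(fc 47) = 0x47fc
  op=0x47fc>>11=0x8 ⇒ bnz (J)
  [10:0] imm=2044 (s11→-4) = -4
  target = base 0x3b7c + off 0x0c + 2 + imm -4 = 0x3b86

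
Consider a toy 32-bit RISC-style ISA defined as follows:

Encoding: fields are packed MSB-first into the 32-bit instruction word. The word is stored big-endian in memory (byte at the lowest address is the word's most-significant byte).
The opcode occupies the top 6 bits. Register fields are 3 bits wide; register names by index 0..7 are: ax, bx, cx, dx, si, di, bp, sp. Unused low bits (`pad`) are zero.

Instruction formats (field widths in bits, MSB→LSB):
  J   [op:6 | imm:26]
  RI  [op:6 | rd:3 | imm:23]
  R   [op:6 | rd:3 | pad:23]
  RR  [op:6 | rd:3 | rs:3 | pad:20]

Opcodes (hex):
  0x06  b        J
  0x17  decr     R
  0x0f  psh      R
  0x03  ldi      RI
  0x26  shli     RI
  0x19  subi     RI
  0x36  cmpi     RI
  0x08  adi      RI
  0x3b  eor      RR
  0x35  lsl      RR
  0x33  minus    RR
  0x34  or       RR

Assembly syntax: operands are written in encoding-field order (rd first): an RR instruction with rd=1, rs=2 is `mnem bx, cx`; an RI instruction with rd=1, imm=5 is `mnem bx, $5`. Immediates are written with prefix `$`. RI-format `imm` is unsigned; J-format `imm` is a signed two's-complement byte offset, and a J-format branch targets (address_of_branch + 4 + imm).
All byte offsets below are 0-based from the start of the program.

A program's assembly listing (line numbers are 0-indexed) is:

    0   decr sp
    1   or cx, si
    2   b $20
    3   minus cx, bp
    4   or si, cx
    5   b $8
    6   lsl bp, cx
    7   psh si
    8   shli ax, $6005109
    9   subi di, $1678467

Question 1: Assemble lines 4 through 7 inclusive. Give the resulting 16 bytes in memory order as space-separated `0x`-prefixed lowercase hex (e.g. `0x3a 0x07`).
line 4 (or): pack op=0x34:6|rd=4:3|rs=2:3|pad=0:20 = 0xd2200000; big→ d2 20 00 00
line 5 (b): pack op=0x6:6|imm=8:26 = 0x18000008; big→ 18 00 00 08
line 6 (lsl): pack op=0x35:6|rd=6:3|rs=2:3|pad=0:20 = 0xd7200000; big→ d7 20 00 00
line 7 (psh): pack op=0xf:6|rd=4:3|pad=0:23 = 0x3e000000; big→ 3e 00 00 00

0xd2 0x20 0x00 0x00 0x18 0x00 0x00 0x08 0xd7 0x20 0x00 0x00 0x3e 0x00 0x00 0x00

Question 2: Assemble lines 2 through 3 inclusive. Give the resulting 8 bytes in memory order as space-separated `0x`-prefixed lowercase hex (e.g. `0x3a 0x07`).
0x18 0x00 0x00 0x14 0xcd 0x60 0x00 0x00

2. b fields op=0x6:6|imm=20:26 → word 18000014h → 18 00 00 14
3. minus fields op=0x33:6|rd=2:3|rs=6:3|pad=0:20 → word cd600000h → cd 60 00 00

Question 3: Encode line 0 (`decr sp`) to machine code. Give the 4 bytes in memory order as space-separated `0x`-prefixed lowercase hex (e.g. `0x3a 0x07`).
L0: decr op=0x17:6|rd=7:3|pad=0:23 ⇒ 0x5f800000 ⇒ big 5f 80 00 00

0x5f 0x80 0x00 0x00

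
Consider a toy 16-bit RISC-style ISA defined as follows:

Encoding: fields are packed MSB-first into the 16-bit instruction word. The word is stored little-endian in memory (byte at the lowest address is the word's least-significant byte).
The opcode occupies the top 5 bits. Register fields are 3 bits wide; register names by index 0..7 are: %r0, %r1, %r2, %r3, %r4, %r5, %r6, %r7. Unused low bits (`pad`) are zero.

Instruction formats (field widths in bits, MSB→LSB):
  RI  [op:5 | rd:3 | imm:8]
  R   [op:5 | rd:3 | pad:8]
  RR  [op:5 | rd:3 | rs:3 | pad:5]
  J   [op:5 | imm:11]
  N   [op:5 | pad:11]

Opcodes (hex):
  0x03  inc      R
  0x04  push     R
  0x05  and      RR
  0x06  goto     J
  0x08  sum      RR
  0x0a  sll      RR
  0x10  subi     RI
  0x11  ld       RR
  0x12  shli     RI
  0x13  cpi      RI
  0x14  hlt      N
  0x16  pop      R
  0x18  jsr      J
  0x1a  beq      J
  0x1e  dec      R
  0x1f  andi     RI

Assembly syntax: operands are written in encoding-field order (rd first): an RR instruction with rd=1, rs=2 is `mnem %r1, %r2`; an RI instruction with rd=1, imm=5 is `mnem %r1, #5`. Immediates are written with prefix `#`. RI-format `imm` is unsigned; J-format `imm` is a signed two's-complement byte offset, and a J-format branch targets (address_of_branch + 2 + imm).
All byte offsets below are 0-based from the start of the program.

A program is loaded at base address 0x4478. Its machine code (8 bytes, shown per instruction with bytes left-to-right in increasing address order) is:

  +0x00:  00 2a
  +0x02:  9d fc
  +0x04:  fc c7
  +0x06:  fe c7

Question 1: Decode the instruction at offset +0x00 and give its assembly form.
off 0x00: read 00 2a as little → 0x2a00
  op=0x2a00>>11=0x5 ⇒ and (RR)
  rd@[10:8]=0x2 ⇒ %r2
  rs@[7:5]=0x0 ⇒ %r0

and %r2, %r0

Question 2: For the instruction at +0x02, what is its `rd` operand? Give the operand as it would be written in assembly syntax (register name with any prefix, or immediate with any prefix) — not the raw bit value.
%r4

off 0x02: read 9d fc as little → 0xfc9d
  op=0xfc9d>>11=0x1f ⇒ andi (RI)
  rd@[10:8]=0x4 ⇒ %r4
  imm@[7:0]=0x9d ⇒ #157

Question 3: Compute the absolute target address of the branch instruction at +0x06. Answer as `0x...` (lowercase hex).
0x447e

off 0x06: read fe c7 as little → 0xc7fe
  op=0xc7fe>>11=0x18 ⇒ jsr (J)
  [10:0] imm=2046 (s11→-2) = #-2
  target = base 0x4478 + off 0x06 + 2 + imm -2 = 0x447e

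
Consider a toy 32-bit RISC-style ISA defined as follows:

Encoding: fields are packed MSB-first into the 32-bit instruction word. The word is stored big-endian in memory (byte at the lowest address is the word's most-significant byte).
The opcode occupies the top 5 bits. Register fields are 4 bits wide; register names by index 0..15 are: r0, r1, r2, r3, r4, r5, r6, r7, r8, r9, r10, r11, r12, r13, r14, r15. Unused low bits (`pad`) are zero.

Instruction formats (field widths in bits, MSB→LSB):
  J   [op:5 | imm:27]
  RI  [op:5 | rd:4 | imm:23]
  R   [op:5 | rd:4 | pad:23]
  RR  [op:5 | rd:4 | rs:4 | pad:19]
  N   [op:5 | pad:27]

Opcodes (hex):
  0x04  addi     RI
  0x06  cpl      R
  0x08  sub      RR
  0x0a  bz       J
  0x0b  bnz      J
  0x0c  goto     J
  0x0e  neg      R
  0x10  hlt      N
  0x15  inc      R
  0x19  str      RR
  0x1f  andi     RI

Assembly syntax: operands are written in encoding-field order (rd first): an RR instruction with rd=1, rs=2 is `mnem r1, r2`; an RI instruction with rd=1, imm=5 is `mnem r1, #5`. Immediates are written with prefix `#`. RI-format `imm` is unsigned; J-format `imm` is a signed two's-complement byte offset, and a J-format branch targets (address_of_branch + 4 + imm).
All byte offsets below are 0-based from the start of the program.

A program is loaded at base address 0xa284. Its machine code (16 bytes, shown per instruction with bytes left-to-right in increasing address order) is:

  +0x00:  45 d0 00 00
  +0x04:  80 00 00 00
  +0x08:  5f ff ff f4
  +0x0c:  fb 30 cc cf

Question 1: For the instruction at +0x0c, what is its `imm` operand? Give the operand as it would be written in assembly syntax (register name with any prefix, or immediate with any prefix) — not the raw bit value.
#3198159

off 0x0c: read fb 30 cc cf as big → 0xfb30cccf
  op=0xfb30cccf>>27=0x1f ⇒ andi (RI)
  rd@[26:23]=0x6 ⇒ r6
  imm@[22:0]=0x30cccf ⇒ #3198159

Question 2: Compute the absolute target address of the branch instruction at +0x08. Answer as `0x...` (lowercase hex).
0xa284

@+08  big-endian(5f ff ff f4) = 0x5ffffff4
  op=0x5ffffff4>>27=0xb ⇒ bnz (J)
  [26:0] imm=134217716 (s27→-12) = #-12
  target = base 0xa284 + off 0x08 + 4 + imm -12 = 0xa284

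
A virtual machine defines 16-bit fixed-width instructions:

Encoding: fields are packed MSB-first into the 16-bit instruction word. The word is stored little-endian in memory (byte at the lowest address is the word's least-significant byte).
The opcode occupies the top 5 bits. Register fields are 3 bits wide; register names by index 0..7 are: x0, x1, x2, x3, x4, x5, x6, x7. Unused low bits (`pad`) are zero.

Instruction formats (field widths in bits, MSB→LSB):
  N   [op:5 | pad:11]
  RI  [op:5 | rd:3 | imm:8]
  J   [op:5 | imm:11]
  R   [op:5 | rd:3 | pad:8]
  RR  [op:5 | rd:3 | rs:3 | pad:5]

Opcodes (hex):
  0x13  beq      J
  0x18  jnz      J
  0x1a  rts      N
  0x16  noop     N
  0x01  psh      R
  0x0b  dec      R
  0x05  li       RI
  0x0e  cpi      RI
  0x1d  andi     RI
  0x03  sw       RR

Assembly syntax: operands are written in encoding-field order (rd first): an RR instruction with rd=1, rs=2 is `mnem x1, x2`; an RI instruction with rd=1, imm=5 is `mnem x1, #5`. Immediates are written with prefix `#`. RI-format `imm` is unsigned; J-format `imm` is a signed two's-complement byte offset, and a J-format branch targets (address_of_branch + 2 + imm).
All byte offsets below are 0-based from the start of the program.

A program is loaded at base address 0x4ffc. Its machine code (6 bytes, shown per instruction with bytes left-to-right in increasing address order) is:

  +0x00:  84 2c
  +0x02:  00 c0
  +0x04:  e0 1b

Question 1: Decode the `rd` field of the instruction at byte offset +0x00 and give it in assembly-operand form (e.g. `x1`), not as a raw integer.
x4

off 0x00: read 84 2c as little → 0x2c84
  opcode bits[15:11]=0x5: li/RI
  rd@[10:8]=0x4 ⇒ x4
  imm@[7:0]=0x84 ⇒ #132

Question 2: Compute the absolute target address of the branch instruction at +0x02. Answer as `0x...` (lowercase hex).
+0x02: 00 c0 ⇒ word 0xc000 (little)
  op=0xc000>>11=0x18 ⇒ jnz (J)
  [10:0] imm=0 = #0
  target = base 0x4ffc + off 0x02 + 2 + imm 0 = 0x5000

0x5000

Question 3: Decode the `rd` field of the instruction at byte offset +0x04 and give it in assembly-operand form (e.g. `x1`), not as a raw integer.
x3

[04] e0 1b → 0x1be0
  top 5b → 0x3 → sw [RR]
  rd: (w>>8)&0x7=0x3 → x3
  rs: (w>>5)&0x7=0x7 → x7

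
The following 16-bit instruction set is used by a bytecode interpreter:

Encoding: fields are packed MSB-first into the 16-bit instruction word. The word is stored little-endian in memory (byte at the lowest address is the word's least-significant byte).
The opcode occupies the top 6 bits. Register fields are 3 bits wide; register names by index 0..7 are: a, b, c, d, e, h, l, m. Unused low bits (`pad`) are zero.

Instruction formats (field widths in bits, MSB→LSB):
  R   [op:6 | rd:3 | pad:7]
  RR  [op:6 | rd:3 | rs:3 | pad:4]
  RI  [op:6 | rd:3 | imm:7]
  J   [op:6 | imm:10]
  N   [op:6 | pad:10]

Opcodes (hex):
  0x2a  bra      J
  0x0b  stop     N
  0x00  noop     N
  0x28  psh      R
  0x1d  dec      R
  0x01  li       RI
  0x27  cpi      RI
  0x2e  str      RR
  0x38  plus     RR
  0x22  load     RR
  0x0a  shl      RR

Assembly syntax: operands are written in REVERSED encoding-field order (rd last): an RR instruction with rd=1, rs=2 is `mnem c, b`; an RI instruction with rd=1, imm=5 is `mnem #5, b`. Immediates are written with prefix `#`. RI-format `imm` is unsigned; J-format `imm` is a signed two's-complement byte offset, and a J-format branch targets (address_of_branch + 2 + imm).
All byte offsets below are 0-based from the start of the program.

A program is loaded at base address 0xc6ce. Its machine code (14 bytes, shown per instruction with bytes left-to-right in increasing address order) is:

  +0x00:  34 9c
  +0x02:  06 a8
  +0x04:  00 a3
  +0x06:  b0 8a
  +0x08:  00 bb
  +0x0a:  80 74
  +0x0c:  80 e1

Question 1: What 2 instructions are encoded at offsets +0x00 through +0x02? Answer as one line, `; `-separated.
@+00  little-endian(34 9c) = 0x9c34
  op=0x9c34>>10=0x27 ⇒ cpi (RI)
  rd: (w>>7)&0x7=0x0 → a
  imm: (w>>0)&0x7f=0x34 → #52
@+02  little-endian(06 a8) = 0xa806
  op=0xa806>>10=0x2a ⇒ bra (J)
  imm: (w>>0)&0x3ff=0x6 → #6

cpi #52, a; bra #6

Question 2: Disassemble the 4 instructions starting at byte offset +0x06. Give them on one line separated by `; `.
load d, h; str a, l; dec b; plus a, d

@+06  little-endian(b0 8a) = 0x8ab0
  op=0x8ab0>>10=0x22 ⇒ load (RR)
  rd@[9:7]=0x5 ⇒ h
  rs@[6:4]=0x3 ⇒ d
@+08  little-endian(00 bb) = 0xbb00
  op=0xbb00>>10=0x2e ⇒ str (RR)
  rd@[9:7]=0x6 ⇒ l
  rs@[6:4]=0x0 ⇒ a
@+0a  little-endian(80 74) = 0x7480
  op=0x7480>>10=0x1d ⇒ dec (R)
  rd@[9:7]=0x1 ⇒ b
@+0c  little-endian(80 e1) = 0xe180
  op=0xe180>>10=0x38 ⇒ plus (RR)
  rd@[9:7]=0x3 ⇒ d
  rs@[6:4]=0x0 ⇒ a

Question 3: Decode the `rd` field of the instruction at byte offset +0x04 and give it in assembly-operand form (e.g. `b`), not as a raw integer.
+0x04: 00 a3 ⇒ word 0xa300 (little)
  top 6b → 0x28 → psh [R]
  [9:7] rd=6 = l

l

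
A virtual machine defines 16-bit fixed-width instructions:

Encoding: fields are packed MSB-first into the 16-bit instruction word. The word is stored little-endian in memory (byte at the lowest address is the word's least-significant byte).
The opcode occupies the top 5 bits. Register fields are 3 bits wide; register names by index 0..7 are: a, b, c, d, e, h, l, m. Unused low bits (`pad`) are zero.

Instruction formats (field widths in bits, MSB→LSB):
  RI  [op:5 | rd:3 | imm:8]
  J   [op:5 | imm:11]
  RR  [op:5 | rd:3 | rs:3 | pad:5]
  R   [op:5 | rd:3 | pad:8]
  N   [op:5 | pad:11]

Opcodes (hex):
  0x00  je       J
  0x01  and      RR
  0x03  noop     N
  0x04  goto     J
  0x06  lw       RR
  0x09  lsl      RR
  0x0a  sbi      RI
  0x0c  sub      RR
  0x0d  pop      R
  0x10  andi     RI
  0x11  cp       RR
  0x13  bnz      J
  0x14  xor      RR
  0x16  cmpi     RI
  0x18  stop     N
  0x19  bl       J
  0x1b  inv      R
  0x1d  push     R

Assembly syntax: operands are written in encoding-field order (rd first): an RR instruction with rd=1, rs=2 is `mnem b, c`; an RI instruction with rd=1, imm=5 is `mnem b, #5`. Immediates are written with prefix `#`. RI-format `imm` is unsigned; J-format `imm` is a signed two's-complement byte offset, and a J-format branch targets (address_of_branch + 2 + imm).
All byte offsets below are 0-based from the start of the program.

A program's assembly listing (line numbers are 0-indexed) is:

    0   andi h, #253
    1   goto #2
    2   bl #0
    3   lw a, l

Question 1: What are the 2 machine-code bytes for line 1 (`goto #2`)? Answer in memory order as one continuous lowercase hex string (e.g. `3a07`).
0220

1. goto fields op=0x4:5|imm=2:11 → word 2002h → 02 20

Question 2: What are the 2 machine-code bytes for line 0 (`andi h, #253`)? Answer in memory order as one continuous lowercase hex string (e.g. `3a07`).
L0: andi op=0x10:5|rd=5:3|imm=253:8 ⇒ 0x85fd ⇒ little fd 85

fd85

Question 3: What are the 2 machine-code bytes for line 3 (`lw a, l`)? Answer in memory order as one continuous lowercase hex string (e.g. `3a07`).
c030

line 3 (lw): pack op=0x6:5|rd=0:3|rs=6:3|pad=0:5 = 0x30c0; little→ c0 30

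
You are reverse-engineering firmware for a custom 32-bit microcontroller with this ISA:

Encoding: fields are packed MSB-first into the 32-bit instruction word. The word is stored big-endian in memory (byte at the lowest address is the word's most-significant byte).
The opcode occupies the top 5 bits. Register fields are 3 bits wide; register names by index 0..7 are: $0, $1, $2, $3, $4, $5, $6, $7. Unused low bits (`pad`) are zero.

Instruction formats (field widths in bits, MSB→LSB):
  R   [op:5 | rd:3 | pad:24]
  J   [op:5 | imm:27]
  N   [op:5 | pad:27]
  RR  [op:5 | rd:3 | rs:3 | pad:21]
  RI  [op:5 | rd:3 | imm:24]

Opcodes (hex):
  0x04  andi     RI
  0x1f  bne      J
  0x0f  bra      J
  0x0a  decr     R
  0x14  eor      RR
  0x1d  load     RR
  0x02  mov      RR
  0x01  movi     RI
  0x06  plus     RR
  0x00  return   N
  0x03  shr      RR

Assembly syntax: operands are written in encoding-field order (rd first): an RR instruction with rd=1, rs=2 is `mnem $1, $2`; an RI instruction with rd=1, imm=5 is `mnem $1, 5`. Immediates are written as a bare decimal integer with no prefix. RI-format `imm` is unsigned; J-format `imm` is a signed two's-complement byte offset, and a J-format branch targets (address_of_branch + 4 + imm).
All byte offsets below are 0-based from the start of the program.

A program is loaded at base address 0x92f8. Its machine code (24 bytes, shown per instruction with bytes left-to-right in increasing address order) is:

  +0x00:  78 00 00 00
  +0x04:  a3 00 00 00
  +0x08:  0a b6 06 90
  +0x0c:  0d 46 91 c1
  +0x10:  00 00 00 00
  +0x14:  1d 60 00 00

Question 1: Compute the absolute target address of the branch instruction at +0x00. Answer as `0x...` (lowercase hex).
0x92fc

off 0x00: read 78 00 00 00 as big → 0x78000000
  op=0x78000000>>27=0xf ⇒ bra (J)
  [26:0] imm=0 = 0
  target = base 0x92f8 + off 0x00 + 4 + imm 0 = 0x92fc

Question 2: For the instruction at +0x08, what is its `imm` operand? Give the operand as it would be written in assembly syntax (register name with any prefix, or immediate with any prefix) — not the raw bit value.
[08] 0a b6 06 90 → 0x0ab60690
  op=0x0ab60690>>27=0x1 ⇒ movi (RI)
  rd@[26:24]=0x2 ⇒ $2
  imm@[23:0]=0xb60690 ⇒ 11929232

11929232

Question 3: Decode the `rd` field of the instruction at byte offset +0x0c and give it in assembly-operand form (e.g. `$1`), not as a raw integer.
$5

@+0c  big-endian(0d 46 91 c1) = 0x0d4691c1
  opcode bits[31:27]=0x1: movi/RI
  rd: (w>>24)&0x7=0x5 → $5
  imm: (w>>0)&0xffffff=0x4691c1 → 4624833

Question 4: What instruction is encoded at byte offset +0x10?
return

[10] 00 00 00 00 → 0x00000000
  opcode bits[31:27]=0x0: return/N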